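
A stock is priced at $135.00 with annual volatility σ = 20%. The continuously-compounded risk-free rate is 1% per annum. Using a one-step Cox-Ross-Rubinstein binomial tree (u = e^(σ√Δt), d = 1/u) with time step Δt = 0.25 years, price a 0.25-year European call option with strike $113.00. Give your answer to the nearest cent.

CRR parameters: u = e^(σ√Δt) = e^(0.2·√0.25) = 1.1052, d = 1/u = 0.9048
Per-period rate: rΔt = 0.01·0.25 = 0.0025, so R = e^0.0025 = 1.0025
Risk-neutral probability p = (e^0.0025 − 0.9048)/(1.1052 − 0.9048) = 0.0977/0.2003 = 0.4875
Terminal stock prices: S_u = 149.2, S_d = 122.2
Terminal payoffs (S − K): max(36.2, 0) = 36.2, max(9.153, 0) = 9.153
Node 0 (S = 135): V_0 = e^(−0.0025)·[0.4875·36.1981 + 0.5125·9.1531] = 22.2821

$22.28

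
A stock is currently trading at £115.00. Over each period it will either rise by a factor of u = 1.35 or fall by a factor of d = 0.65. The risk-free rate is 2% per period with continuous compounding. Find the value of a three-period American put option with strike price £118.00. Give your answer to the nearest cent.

£26.39

Risk-neutral probability p = (e^0.02 − 0.65)/(1.35 − 0.65) = 0.3702/0.7000 = 0.5289
Terminal stock prices: S_uuu = 282.9, S_uud = 136.2, S_udd = 65.59, S_ddd = 31.58
Terminal payoffs (K − S): max(-164.9, 0) = 0, max(-18.23, 0) = 0, max(52.41, 0) = 52.41, max(86.42, 0) = 86.42
Node uu (S = 209.6): continuation = e^(−0.02)·[0.5289·0.0000 + 0.4711·0.0000] = 0.0000; exercise value = 0.0000 ≤ continuation, so V_uu = 0.0000
Node ud (S = 100.9): continuation = e^(−0.02)·[0.5289·0.0000 + 0.4711·52.4069] = 24.2021; exercise value = 17.0875 ≤ continuation, so V_ud = 24.2021
Node dd (S = 48.59): continuation = e^(−0.02)·[0.5289·52.4069 + 0.4711·86.4181] = 67.0759; exercise value = 69.4125 > continuation, so V_dd = 69.4125 (exercise)
Node u (S = 155.2): continuation = e^(−0.02)·[0.5289·0.0000 + 0.4711·24.2021] = 11.1768; exercise value = 0.0000 ≤ continuation, so V_u = 11.1768
Node d (S = 74.75): continuation = e^(−0.02)·[0.5289·24.2021 + 0.4711·69.4125] = 44.6016; exercise value = 43.2500 ≤ continuation, so V_d = 44.6016
Node 0 (S = 115): continuation = e^(−0.02)·[0.5289·11.1768 + 0.4711·44.6016] = 26.3914; exercise value = 3.0000 ≤ continuation, so V_0 = 26.3914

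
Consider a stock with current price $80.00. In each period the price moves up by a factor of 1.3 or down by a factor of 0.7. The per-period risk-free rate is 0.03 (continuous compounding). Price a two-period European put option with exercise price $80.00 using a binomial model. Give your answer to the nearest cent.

Risk-neutral probability p = (e^0.03 − 0.7)/(1.3 − 0.7) = 0.3305/0.6000 = 0.5508
Terminal stock prices: S_uu = 135.2, S_ud = 72.8, S_dd = 39.2
Terminal payoffs (K − S): max(-55.2, 0) = 0, max(7.2, 0) = 7.2, max(40.8, 0) = 40.8
Node u (S = 104): V_u = e^(−0.03)·[0.5508·0.0000 + 0.4492·7.2000] = 3.1390
Node d (S = 56): V_d = e^(−0.03)·[0.5508·7.2000 + 0.4492·40.8000] = 21.6356
Node 0 (S = 80): V_0 = e^(−0.03)·[0.5508·3.1390 + 0.4492·21.6356] = 11.1101

$11.11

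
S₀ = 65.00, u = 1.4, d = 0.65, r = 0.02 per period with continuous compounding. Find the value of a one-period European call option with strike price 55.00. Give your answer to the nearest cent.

17.42

Risk-neutral probability p = (e^0.02 − 0.65)/(1.4 − 0.65) = 0.3702/0.7500 = 0.4936
Terminal stock prices: S_u = 91, S_d = 42.25
Terminal payoffs (S − K): max(36, 0) = 36, max(-12.75, 0) = 0
Node 0 (S = 65): V_0 = e^(−0.02)·[0.4936·36.0000 + 0.5064·0.0000] = 17.4178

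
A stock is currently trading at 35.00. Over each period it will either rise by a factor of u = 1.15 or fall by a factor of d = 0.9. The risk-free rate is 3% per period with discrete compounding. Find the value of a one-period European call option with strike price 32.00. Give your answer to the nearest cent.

Risk-neutral probability p = (1 + 0.03 − 0.9)/(1.15 − 0.9) = 0.1300/0.2500 = 0.5200
Terminal stock prices: S_u = 40.25, S_d = 31.5
Terminal payoffs (S − K): max(8.25, 0) = 8.25, max(-0.5, 0) = 0
Node 0 (S = 35): V_0 = 1/1.03·[0.5200·8.2500 + 0.4800·0.0000] = 4.1650

4.17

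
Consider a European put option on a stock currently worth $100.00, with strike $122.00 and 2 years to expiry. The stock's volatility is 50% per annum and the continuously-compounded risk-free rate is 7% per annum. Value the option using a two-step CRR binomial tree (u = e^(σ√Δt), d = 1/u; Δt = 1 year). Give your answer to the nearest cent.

CRR parameters: u = e^(σ√Δt) = e^(0.5·√1) = 1.6487, d = 1/u = 0.6065
Per-period rate: rΔt = 0.07·1 = 0.07, so R = e^0.07 = 1.0725
Risk-neutral probability p = (e^0.07 − 0.6065)/(1.6487 − 0.6065) = 0.4660/1.0422 = 0.4471
Terminal stock prices: S_uu = 271.8, S_ud = 100, S_dd = 36.79
Terminal payoffs (K − S): max(-149.8, 0) = 0, max(22, 0) = 22, max(85.21, 0) = 85.21
Node u (S = 164.9): V_u = e^(−0.07)·[0.4471·0.0000 + 0.5529·22.0000] = 11.3412
Node d (S = 60.65): V_d = e^(−0.07)·[0.4471·22.0000 + 0.5529·85.2121] = 53.0990
Node 0 (S = 100): V_0 = e^(−0.07)·[0.4471·11.3412 + 0.5529·53.0990] = 32.1009

$32.10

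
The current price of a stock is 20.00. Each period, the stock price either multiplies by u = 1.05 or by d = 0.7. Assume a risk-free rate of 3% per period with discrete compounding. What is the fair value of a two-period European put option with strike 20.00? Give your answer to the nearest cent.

Risk-neutral probability p = (1 + 0.03 − 0.7)/(1.05 − 0.7) = 0.3300/0.3500 = 0.9429
Terminal stock prices: S_uu = 22.05, S_ud = 14.7, S_dd = 9.8
Terminal payoffs (K − S): max(-2.05, 0) = 0, max(5.3, 0) = 5.3, max(10.2, 0) = 10.2
Node u (S = 21): V_u = 1/1.03·[0.9429·0.0000 + 0.0571·5.3000] = 0.2940
Node d (S = 14): V_d = 1/1.03·[0.9429·5.3000 + 0.0571·10.2000] = 5.4175
Node 0 (S = 20): V_0 = 1/1.03·[0.9429·0.2940 + 0.0571·5.4175] = 0.5697

0.57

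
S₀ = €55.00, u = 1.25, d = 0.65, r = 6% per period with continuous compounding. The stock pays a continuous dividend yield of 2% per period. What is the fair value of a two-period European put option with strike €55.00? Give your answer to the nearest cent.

Per-period risk-free factor R = e^0.06 = 1.0618; dividend-adjusted growth = e^(0.06−0.02) = 1.0408.
Risk-neutral probability p = (1.0408 − 0.65)/(1.25 − 0.65) = 0.3908/0.6000 = 0.6514
Terminal stock prices: S_uu = 85.94, S_ud = 44.69, S_dd = 23.24
Terminal payoffs (K − S): max(-30.94, 0) = 0, max(10.31, 0) = 10.31, max(31.76, 0) = 31.76
Node u (S = 68.75): V_u = e^(−0.06)·[0.6514·0.0000 + 0.3486·10.3125] = 3.3861
Node d (S = 35.75): V_d = e^(−0.06)·[0.6514·10.3125 + 0.3486·31.7625] = 16.7549
Node 0 (S = 55): V_0 = e^(−0.06)·[0.6514·3.3861 + 0.3486·16.7549] = 7.5785

€7.58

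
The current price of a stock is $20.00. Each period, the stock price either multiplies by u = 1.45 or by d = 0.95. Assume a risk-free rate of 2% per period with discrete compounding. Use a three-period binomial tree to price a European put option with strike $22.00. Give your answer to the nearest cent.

Risk-neutral probability p = (1 + 0.02 − 0.95)/(1.45 − 0.95) = 0.0700/0.5000 = 0.1400
Terminal stock prices: S_uuu = 60.97, S_uud = 39.95, S_udd = 26.17, S_ddd = 17.15
Terminal payoffs (K − S): max(-38.97, 0) = 0, max(-17.95, 0) = 0, max(-4.172, 0) = 0, max(4.853, 0) = 4.853
Node uu (S = 42.05): V_uu = 1/1.02·[0.1400·0.0000 + 0.8600·0.0000] = 0.0000
Node ud (S = 27.55): V_ud = 1/1.02·[0.1400·0.0000 + 0.8600·0.0000] = 0.0000
Node dd (S = 18.05): V_dd = 1/1.02·[0.1400·0.0000 + 0.8600·4.8525] = 4.0913
Node u (S = 29): V_u = 1/1.02·[0.1400·0.0000 + 0.8600·0.0000] = 0.0000
Node d (S = 19): V_d = 1/1.02·[0.1400·0.0000 + 0.8600·4.0913] = 3.4495
Node 0 (S = 20): V_0 = 1/1.02·[0.1400·0.0000 + 0.8600·3.4495] = 2.9084

$2.91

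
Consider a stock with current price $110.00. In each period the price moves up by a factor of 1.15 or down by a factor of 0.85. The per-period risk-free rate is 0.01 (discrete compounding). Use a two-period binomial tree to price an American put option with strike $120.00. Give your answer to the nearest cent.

$15.29

Risk-neutral probability p = (1 + 0.01 − 0.85)/(1.15 − 0.85) = 0.1600/0.3000 = 0.5333
Terminal stock prices: S_uu = 145.5, S_ud = 107.5, S_dd = 79.47
Terminal payoffs (K − S): max(-25.47, 0) = 0, max(12.48, 0) = 12.48, max(40.53, 0) = 40.53
Node u (S = 126.5): continuation = 1/1.01·[0.5333·0.0000 + 0.4667·12.4750] = 5.7640; exercise value = 0.0000 ≤ continuation, so V_u = 5.7640
Node d (S = 93.5): continuation = 1/1.01·[0.5333·12.4750 + 0.4667·40.5250] = 25.3119; exercise value = 26.5000 > continuation, so V_d = 26.5000 (exercise)
Node 0 (S = 110): continuation = 1/1.01·[0.5333·5.7640 + 0.4667·26.5000] = 15.2879; exercise value = 10.0000 ≤ continuation, so V_0 = 15.2879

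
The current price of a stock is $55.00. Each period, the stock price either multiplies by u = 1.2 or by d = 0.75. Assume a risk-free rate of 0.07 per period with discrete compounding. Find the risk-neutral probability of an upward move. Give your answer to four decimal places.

p = 0.7111

Risk-neutral probability p = (1 + 0.07 − 0.75)/(1.2 − 0.75) = 0.3200/0.4500 = 0.7111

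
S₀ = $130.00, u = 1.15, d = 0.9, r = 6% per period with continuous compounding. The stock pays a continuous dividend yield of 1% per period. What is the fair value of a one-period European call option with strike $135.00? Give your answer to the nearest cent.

Per-period risk-free factor R = e^0.06 = 1.0618; dividend-adjusted growth = e^(0.06−0.01) = 1.0513.
Risk-neutral probability p = (1.0513 − 0.9)/(1.15 − 0.9) = 0.1513/0.2500 = 0.6051
Terminal stock prices: S_u = 149.5, S_d = 117
Terminal payoffs (S − K): max(14.5, 0) = 14.5, max(-18, 0) = 0
Node 0 (S = 130): V_0 = e^(−0.06)·[0.6051·14.5000 + 0.3949·0.0000] = 8.2628

$8.26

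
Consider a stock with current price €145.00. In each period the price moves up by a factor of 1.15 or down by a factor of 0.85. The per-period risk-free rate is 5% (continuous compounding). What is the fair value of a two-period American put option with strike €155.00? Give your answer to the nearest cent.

€12.59

Risk-neutral probability p = (e^0.05 − 0.85)/(1.15 − 0.85) = 0.2013/0.3000 = 0.6709
Terminal stock prices: S_uu = 191.8, S_ud = 141.7, S_dd = 104.8
Terminal payoffs (K − S): max(-36.76, 0) = 0, max(13.26, 0) = 13.26, max(50.24, 0) = 50.24
Node u (S = 166.8): continuation = e^(−0.05)·[0.6709·0.0000 + 0.3291·13.2625] = 4.1518; exercise value = 0.0000 ≤ continuation, so V_u = 4.1518
Node d (S = 123.2): continuation = e^(−0.05)·[0.6709·13.2625 + 0.3291·50.2375] = 24.1906; exercise value = 31.7500 > continuation, so V_d = 31.7500 (exercise)
Node 0 (S = 145): continuation = e^(−0.05)·[0.6709·4.1518 + 0.3291·31.7500] = 12.5888; exercise value = 10.0000 ≤ continuation, so V_0 = 12.5888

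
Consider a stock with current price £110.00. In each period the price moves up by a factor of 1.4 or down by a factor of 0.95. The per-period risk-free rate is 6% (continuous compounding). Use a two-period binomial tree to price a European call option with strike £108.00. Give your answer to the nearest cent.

£18.58

Risk-neutral probability p = (e^0.06 − 0.95)/(1.4 − 0.95) = 0.1118/0.4500 = 0.2485
Terminal stock prices: S_uu = 215.6, S_ud = 146.3, S_dd = 99.27
Terminal payoffs (S − K): max(107.6, 0) = 107.6, max(38.3, 0) = 38.3, max(-8.725, 0) = 0
Node u (S = 154): V_u = e^(−0.06)·[0.2485·107.6000 + 0.7515·38.3000] = 52.2894
Node d (S = 104.5): V_d = e^(−0.06)·[0.2485·38.3000 + 0.7515·0.0000] = 8.9642
Node 0 (S = 110): V_0 = e^(−0.06)·[0.2485·52.2894 + 0.7515·8.9642] = 18.5826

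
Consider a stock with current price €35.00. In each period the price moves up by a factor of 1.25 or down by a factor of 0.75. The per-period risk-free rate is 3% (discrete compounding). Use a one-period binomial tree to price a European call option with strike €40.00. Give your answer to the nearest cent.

Risk-neutral probability p = (1 + 0.03 − 0.75)/(1.25 − 0.75) = 0.2800/0.5000 = 0.5600
Terminal stock prices: S_u = 43.75, S_d = 26.25
Terminal payoffs (S − K): max(3.75, 0) = 3.75, max(-13.75, 0) = 0
Node 0 (S = 35): V_0 = 1/1.03·[0.5600·3.7500 + 0.4400·0.0000] = 2.0388

€2.04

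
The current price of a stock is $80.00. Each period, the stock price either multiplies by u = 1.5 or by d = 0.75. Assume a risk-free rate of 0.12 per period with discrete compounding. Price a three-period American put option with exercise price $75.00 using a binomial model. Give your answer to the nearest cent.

Risk-neutral probability p = (1 + 0.12 − 0.75)/(1.5 − 0.75) = 0.3700/0.7500 = 0.4933
Terminal stock prices: S_uuu = 270, S_uud = 135, S_udd = 67.5, S_ddd = 33.75
Terminal payoffs (K − S): max(-195, 0) = 0, max(-60, 0) = 0, max(7.5, 0) = 7.5, max(41.25, 0) = 41.25
Node uu (S = 180): continuation = 1/1.12·[0.4933·0.0000 + 0.5067·0.0000] = 0.0000; exercise value = 0.0000 ≤ continuation, so V_uu = 0.0000
Node ud (S = 90): continuation = 1/1.12·[0.4933·0.0000 + 0.5067·7.5000] = 3.3929; exercise value = 0.0000 ≤ continuation, so V_ud = 3.3929
Node dd (S = 45): continuation = 1/1.12·[0.4933·7.5000 + 0.5067·41.2500] = 21.9643; exercise value = 30.0000 > continuation, so V_dd = 30.0000 (exercise)
Node u (S = 120): continuation = 1/1.12·[0.4933·0.0000 + 0.5067·3.3929] = 1.5349; exercise value = 0.0000 ≤ continuation, so V_u = 1.5349
Node d (S = 60): continuation = 1/1.12·[0.4933·3.3929 + 0.5067·30.0000] = 15.0659; exercise value = 15.0000 ≤ continuation, so V_d = 15.0659
Node 0 (S = 80): continuation = 1/1.12·[0.4933·1.5349 + 0.5067·15.0659] = 7.4916; exercise value = 0.0000 ≤ continuation, so V_0 = 7.4916

$7.49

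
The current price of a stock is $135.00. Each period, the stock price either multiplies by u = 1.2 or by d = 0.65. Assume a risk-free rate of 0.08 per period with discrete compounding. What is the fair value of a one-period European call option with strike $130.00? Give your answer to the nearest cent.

Risk-neutral probability p = (1 + 0.08 − 0.65)/(1.2 − 0.65) = 0.4300/0.5500 = 0.7818
Terminal stock prices: S_u = 162, S_d = 87.75
Terminal payoffs (S − K): max(32, 0) = 32, max(-42.25, 0) = 0
Node 0 (S = 135): V_0 = 1/1.08·[0.7818·32.0000 + 0.2182·0.0000] = 23.1650

$23.16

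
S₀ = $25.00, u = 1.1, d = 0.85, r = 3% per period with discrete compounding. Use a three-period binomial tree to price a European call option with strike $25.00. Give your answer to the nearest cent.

$3.11

Risk-neutral probability p = (1 + 0.03 − 0.85)/(1.1 − 0.85) = 0.1800/0.2500 = 0.7200
Terminal stock prices: S_uuu = 33.28, S_uud = 25.71, S_udd = 19.87, S_ddd = 15.35
Terminal payoffs (S − K): max(8.275, 0) = 8.275, max(0.7125, 0) = 0.7125, max(-5.131, 0) = 0, max(-9.647, 0) = 0
Node uu (S = 30.25): V_uu = 1/1.03·[0.7200·8.2750 + 0.2800·0.7125] = 5.9782
Node ud (S = 23.38): V_ud = 1/1.03·[0.7200·0.7125 + 0.2800·0.0000] = 0.4981
Node dd (S = 18.06): V_dd = 1/1.03·[0.7200·0.0000 + 0.2800·0.0000] = 0.0000
Node u (S = 27.5): V_u = 1/1.03·[0.7200·5.9782 + 0.2800·0.4981] = 4.3143
Node d (S = 21.25): V_d = 1/1.03·[0.7200·0.4981 + 0.2800·0.0000] = 0.3482
Node 0 (S = 25): V_0 = 1/1.03·[0.7200·4.3143 + 0.2800·0.3482] = 3.1105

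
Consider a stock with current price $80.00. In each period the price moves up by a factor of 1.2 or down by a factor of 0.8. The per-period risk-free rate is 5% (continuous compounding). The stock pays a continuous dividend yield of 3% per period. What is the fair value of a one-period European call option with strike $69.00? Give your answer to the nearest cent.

$14.14

Per-period risk-free factor R = e^0.05 = 1.0513; dividend-adjusted growth = e^(0.05−0.03) = 1.0202.
Risk-neutral probability p = (1.0202 − 0.8)/(1.2 − 0.8) = 0.2202/0.4000 = 0.5505
Terminal stock prices: S_u = 96, S_d = 64
Terminal payoffs (S − K): max(27, 0) = 27, max(-5, 0) = 0
Node 0 (S = 80): V_0 = e^(−0.05)·[0.5505·27.0000 + 0.4495·0.0000] = 14.1387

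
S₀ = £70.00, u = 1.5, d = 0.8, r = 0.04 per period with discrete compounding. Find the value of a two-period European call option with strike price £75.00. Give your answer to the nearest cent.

Risk-neutral probability p = (1 + 0.04 − 0.8)/(1.5 − 0.8) = 0.2400/0.7000 = 0.3429
Terminal stock prices: S_uu = 157.5, S_ud = 84, S_dd = 44.8
Terminal payoffs (S − K): max(82.5, 0) = 82.5, max(9, 0) = 9, max(-30.2, 0) = 0
Node u (S = 105): V_u = 1/1.04·[0.3429·82.5000 + 0.6571·9.0000] = 32.8846
Node d (S = 56): V_d = 1/1.04·[0.3429·9.0000 + 0.6571·0.0000] = 2.9670
Node 0 (S = 70): V_0 = 1/1.04·[0.3429·32.8846 + 0.6571·2.9670] = 12.7159

£12.72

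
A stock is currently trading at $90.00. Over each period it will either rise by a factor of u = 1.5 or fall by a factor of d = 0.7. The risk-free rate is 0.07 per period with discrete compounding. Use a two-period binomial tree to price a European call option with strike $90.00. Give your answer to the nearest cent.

$22.97

Risk-neutral probability p = (1 + 0.07 − 0.7)/(1.5 − 0.7) = 0.3700/0.8000 = 0.4625
Terminal stock prices: S_uu = 202.5, S_ud = 94.5, S_dd = 44.1
Terminal payoffs (S − K): max(112.5, 0) = 112.5, max(4.5, 0) = 4.5, max(-45.9, 0) = 0
Node u (S = 135): V_u = 1/1.07·[0.4625·112.5000 + 0.5375·4.5000] = 50.8879
Node d (S = 63): V_d = 1/1.07·[0.4625·4.5000 + 0.5375·0.0000] = 1.9451
Node 0 (S = 90): V_0 = 1/1.07·[0.4625·50.8879 + 0.5375·1.9451] = 22.9730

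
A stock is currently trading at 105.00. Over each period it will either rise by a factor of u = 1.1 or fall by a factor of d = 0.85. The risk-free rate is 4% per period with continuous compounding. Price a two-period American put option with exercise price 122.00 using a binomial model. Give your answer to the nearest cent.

Risk-neutral probability p = (e^0.04 − 0.85)/(1.1 − 0.85) = 0.1908/0.2500 = 0.7632
Terminal stock prices: S_uu = 127.1, S_ud = 98.18, S_dd = 75.86
Terminal payoffs (K − S): max(-5.05, 0) = 0, max(23.82, 0) = 23.82, max(46.14, 0) = 46.14
Node u (S = 115.5): continuation = e^(−0.04)·[0.7632·0.0000 + 0.2368·23.8250] = 5.4196; exercise value = 6.5000 > continuation, so V_u = 6.5000 (exercise)
Node d (S = 89.25): continuation = e^(−0.04)·[0.7632·23.8250 + 0.2368·46.1375] = 27.9663; exercise value = 32.7500 > continuation, so V_d = 32.7500 (exercise)
Node 0 (S = 105): continuation = e^(−0.04)·[0.7632·6.5000 + 0.2368·32.7500] = 12.2163; exercise value = 17.0000 > continuation, so V_0 = 17.0000 (exercise)

17.00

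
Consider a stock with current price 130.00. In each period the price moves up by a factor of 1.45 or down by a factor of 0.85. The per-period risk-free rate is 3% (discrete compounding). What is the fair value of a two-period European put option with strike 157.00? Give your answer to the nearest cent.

Risk-neutral probability p = (1 + 0.03 − 0.85)/(1.45 − 0.85) = 0.1800/0.6000 = 0.3000
Terminal stock prices: S_uu = 273.3, S_ud = 160.2, S_dd = 93.92
Terminal payoffs (K − S): max(-116.3, 0) = 0, max(-3.225, 0) = 0, max(63.08, 0) = 63.08
Node u (S = 188.5): V_u = 1/1.03·[0.3000·0.0000 + 0.7000·0.0000] = 0.0000
Node d (S = 110.5): V_d = 1/1.03·[0.3000·0.0000 + 0.7000·63.0750] = 42.8665
Node 0 (S = 130): V_0 = 1/1.03·[0.3000·0.0000 + 0.7000·42.8665] = 29.1326

29.13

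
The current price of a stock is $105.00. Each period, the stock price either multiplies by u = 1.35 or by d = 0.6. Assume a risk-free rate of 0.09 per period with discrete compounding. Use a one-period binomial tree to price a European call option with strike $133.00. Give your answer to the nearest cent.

$5.24

Risk-neutral probability p = (1 + 0.09 − 0.6)/(1.35 − 0.6) = 0.4900/0.7500 = 0.6533
Terminal stock prices: S_u = 141.8, S_d = 63
Terminal payoffs (S − K): max(8.75, 0) = 8.75, max(-70, 0) = 0
Node 0 (S = 105): V_0 = 1/1.09·[0.6533·8.7500 + 0.3467·0.0000] = 5.2446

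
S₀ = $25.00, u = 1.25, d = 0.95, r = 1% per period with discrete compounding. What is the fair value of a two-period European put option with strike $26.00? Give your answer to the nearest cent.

Risk-neutral probability p = (1 + 0.01 − 0.95)/(1.25 − 0.95) = 0.0600/0.3000 = 0.2000
Terminal stock prices: S_uu = 39.06, S_ud = 29.69, S_dd = 22.56
Terminal payoffs (K − S): max(-13.06, 0) = 0, max(-3.688, 0) = 0, max(3.438, 0) = 3.438
Node u (S = 31.25): V_u = 1/1.01·[0.2000·0.0000 + 0.8000·0.0000] = 0.0000
Node d (S = 23.75): V_d = 1/1.01·[0.2000·0.0000 + 0.8000·3.4375] = 2.7228
Node 0 (S = 25): V_0 = 1/1.01·[0.2000·0.0000 + 0.8000·2.7228] = 2.1567

$2.16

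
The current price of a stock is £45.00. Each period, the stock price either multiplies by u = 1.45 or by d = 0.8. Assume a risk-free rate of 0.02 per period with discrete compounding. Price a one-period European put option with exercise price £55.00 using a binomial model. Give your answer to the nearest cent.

£12.32

Risk-neutral probability p = (1 + 0.02 − 0.8)/(1.45 − 0.8) = 0.2200/0.6500 = 0.3385
Terminal stock prices: S_u = 65.25, S_d = 36
Terminal payoffs (K − S): max(-10.25, 0) = 0, max(19, 0) = 19
Node 0 (S = 45): V_0 = 1/1.02·[0.3385·0.0000 + 0.6615·19.0000] = 12.3228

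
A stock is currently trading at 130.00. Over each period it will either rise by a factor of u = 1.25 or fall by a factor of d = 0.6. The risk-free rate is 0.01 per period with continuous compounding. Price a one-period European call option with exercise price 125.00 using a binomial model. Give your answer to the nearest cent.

23.42

Risk-neutral probability p = (e^0.01 − 0.6)/(1.25 − 0.6) = 0.4101/0.6500 = 0.6308
Terminal stock prices: S_u = 162.5, S_d = 78
Terminal payoffs (S − K): max(37.5, 0) = 37.5, max(-47, 0) = 0
Node 0 (S = 130): V_0 = e^(−0.01)·[0.6308·37.5000 + 0.3692·0.0000] = 23.4214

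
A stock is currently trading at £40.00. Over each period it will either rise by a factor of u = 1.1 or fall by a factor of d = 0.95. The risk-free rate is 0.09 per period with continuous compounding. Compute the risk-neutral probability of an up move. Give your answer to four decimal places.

p = 0.9612

Risk-neutral probability p = (e^0.09 − 0.95)/(1.1 − 0.95) = 0.1442/0.1500 = 0.9612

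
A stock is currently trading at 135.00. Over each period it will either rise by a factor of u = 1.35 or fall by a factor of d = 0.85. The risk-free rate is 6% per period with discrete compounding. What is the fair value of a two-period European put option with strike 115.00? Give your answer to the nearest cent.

Risk-neutral probability p = (1 + 0.06 − 0.85)/(1.35 − 0.85) = 0.2100/0.5000 = 0.4200
Terminal stock prices: S_uu = 246, S_ud = 154.9, S_dd = 97.54
Terminal payoffs (K − S): max(-131, 0) = 0, max(-39.91, 0) = 0, max(17.46, 0) = 17.46
Node u (S = 182.2): V_u = 1/1.06·[0.4200·0.0000 + 0.5800·0.0000] = 0.0000
Node d (S = 114.8): V_d = 1/1.06·[0.4200·0.0000 + 0.5800·17.4625] = 9.5550
Node 0 (S = 135): V_0 = 1/1.06·[0.4200·0.0000 + 0.5800·9.5550] = 5.2282

5.23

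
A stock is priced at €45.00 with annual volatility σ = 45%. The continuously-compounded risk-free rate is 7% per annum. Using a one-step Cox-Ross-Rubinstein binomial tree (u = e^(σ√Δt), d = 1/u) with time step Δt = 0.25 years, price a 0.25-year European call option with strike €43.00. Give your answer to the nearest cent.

CRR parameters: u = e^(σ√Δt) = e^(0.45·√0.25) = 1.2523, d = 1/u = 0.7985
Per-period rate: rΔt = 0.07·0.25 = 0.0175, so R = e^0.0175 = 1.0177
Risk-neutral probability p = (e^0.0175 − 0.7985)/(1.2523 − 0.7985) = 0.2191/0.4538 = 0.4829
Terminal stock prices: S_u = 56.35, S_d = 35.93
Terminal payoffs (S − K): max(13.35, 0) = 13.35, max(-7.067, 0) = 0
Node 0 (S = 45): V_0 = e^(−0.0175)·[0.4829·13.3545 + 0.5171·0.0000] = 6.3369

€6.34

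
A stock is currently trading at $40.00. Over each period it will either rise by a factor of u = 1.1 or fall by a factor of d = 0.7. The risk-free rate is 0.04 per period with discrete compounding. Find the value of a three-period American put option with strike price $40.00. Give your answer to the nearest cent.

$3.40

Risk-neutral probability p = (1 + 0.04 − 0.7)/(1.1 − 0.7) = 0.3400/0.4000 = 0.8500
Terminal stock prices: S_uuu = 53.24, S_uud = 33.88, S_udd = 21.56, S_ddd = 13.72
Terminal payoffs (K − S): max(-13.24, 0) = 0, max(6.12, 0) = 6.12, max(18.44, 0) = 18.44, max(26.28, 0) = 26.28
Node uu (S = 48.4): continuation = 1/1.04·[0.8500·0.0000 + 0.1500·6.1200] = 0.8827; exercise value = 0.0000 ≤ continuation, so V_uu = 0.8827
Node ud (S = 30.8): continuation = 1/1.04·[0.8500·6.1200 + 0.1500·18.4400] = 7.6615; exercise value = 9.2000 > continuation, so V_ud = 9.2000 (exercise)
Node dd (S = 19.6): continuation = 1/1.04·[0.8500·18.4400 + 0.1500·26.2800] = 18.8615; exercise value = 20.4000 > continuation, so V_dd = 20.4000 (exercise)
Node u (S = 44): continuation = 1/1.04·[0.8500·0.8827 + 0.1500·9.2000] = 2.0484; exercise value = 0.0000 ≤ continuation, so V_u = 2.0484
Node d (S = 28): continuation = 1/1.04·[0.8500·9.2000 + 0.1500·20.4000] = 10.4615; exercise value = 12.0000 > continuation, so V_d = 12.0000 (exercise)
Node 0 (S = 40): continuation = 1/1.04·[0.8500·2.0484 + 0.1500·12.0000] = 3.4049; exercise value = 0.0000 ≤ continuation, so V_0 = 3.4049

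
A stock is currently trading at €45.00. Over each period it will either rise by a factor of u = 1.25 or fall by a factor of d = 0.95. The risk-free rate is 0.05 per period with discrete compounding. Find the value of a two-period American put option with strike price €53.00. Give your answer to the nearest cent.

€8.00

Risk-neutral probability p = (1 + 0.05 − 0.95)/(1.25 − 0.95) = 0.1000/0.3000 = 0.3333
Terminal stock prices: S_uu = 70.31, S_ud = 53.44, S_dd = 40.61
Terminal payoffs (K − S): max(-17.31, 0) = 0, max(-0.4375, 0) = 0, max(12.39, 0) = 12.39
Node u (S = 56.25): continuation = 1/1.05·[0.3333·0.0000 + 0.6667·0.0000] = 0.0000; exercise value = 0.0000 ≤ continuation, so V_u = 0.0000
Node d (S = 42.75): continuation = 1/1.05·[0.3333·0.0000 + 0.6667·12.3875] = 7.8651; exercise value = 10.2500 > continuation, so V_d = 10.2500 (exercise)
Node 0 (S = 45): continuation = 1/1.05·[0.3333·0.0000 + 0.6667·10.2500] = 6.5079; exercise value = 8.0000 > continuation, so V_0 = 8.0000 (exercise)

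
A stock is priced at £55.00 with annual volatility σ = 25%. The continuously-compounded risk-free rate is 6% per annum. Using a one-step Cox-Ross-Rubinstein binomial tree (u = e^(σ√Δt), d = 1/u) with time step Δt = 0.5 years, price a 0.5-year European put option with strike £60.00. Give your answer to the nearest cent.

CRR parameters: u = e^(σ√Δt) = e^(0.25·√0.5) = 1.1934, d = 1/u = 0.8380
Per-period rate: rΔt = 0.06·0.5 = 0.03, so R = e^0.03 = 1.0305
Risk-neutral probability p = (e^0.03 − 0.8380)/(1.1934 − 0.8380) = 0.1925/0.3554 = 0.5416
Terminal stock prices: S_u = 65.64, S_d = 46.09
Terminal payoffs (K − S): max(-5.635, 0) = 0, max(13.91, 0) = 13.91
Node 0 (S = 55): V_0 = e^(−0.03)·[0.5416·0.0000 + 0.4584·13.9118] = 6.1885

£6.19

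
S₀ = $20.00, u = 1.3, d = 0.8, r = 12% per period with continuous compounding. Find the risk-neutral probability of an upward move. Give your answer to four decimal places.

Risk-neutral probability p = (e^0.12 − 0.8)/(1.3 − 0.8) = 0.3275/0.5000 = 0.6550

p = 0.6550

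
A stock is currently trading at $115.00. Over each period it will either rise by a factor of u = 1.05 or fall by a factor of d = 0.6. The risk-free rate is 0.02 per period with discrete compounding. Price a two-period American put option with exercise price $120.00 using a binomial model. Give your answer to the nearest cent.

Risk-neutral probability p = (1 + 0.02 − 0.6)/(1.05 − 0.6) = 0.4200/0.4500 = 0.9333
Terminal stock prices: S_uu = 126.8, S_ud = 72.45, S_dd = 41.4
Terminal payoffs (K − S): max(-6.788, 0) = 0, max(47.55, 0) = 47.55, max(78.6, 0) = 78.6
Node u (S = 120.8): continuation = 1/1.02·[0.9333·0.0000 + 0.0667·47.5500] = 3.1078; exercise value = 0.0000 ≤ continuation, so V_u = 3.1078
Node d (S = 69): continuation = 1/1.02·[0.9333·47.5500 + 0.0667·78.6000] = 48.6471; exercise value = 51.0000 > continuation, so V_d = 51.0000 (exercise)
Node 0 (S = 115): continuation = 1/1.02·[0.9333·3.1078 + 0.0667·51.0000] = 6.1771; exercise value = 5.0000 ≤ continuation, so V_0 = 6.1771

$6.18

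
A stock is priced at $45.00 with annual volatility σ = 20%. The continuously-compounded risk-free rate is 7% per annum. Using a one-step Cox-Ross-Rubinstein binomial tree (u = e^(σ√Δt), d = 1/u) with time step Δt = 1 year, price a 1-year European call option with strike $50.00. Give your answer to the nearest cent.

CRR parameters: u = e^(σ√Δt) = e^(0.2·√1) = 1.2214, d = 1/u = 0.8187
Per-period rate: rΔt = 0.07·1 = 0.07, so R = e^0.07 = 1.0725
Risk-neutral probability p = (e^0.07 − 0.8187)/(1.2214 − 0.8187) = 0.2538/0.4027 = 0.6302
Terminal stock prices: S_u = 54.96, S_d = 36.84
Terminal payoffs (S − K): max(4.963, 0) = 4.963, max(-13.16, 0) = 0
Node 0 (S = 45): V_0 = e^(−0.07)·[0.6302·4.9631 + 0.3698·0.0000] = 2.9165

$2.92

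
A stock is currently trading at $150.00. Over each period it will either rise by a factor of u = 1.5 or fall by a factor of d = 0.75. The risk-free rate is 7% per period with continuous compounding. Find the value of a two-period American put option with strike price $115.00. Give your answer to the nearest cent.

Risk-neutral probability p = (e^0.07 − 0.75)/(1.5 − 0.75) = 0.3225/0.7500 = 0.4300
Terminal stock prices: S_uu = 337.5, S_ud = 168.8, S_dd = 84.38
Terminal payoffs (K − S): max(-222.5, 0) = 0, max(-53.75, 0) = 0, max(30.62, 0) = 30.62
Node u (S = 225): continuation = e^(−0.07)·[0.4300·0.0000 + 0.5700·0.0000] = 0.0000; exercise value = 0.0000 ≤ continuation, so V_u = 0.0000
Node d (S = 112.5): continuation = e^(−0.07)·[0.4300·0.0000 + 0.5700·30.6250] = 16.2758; exercise value = 2.5000 ≤ continuation, so V_d = 16.2758
Node 0 (S = 150): continuation = e^(−0.07)·[0.4300·0.0000 + 0.5700·16.2758] = 8.6498; exercise value = 0.0000 ≤ continuation, so V_0 = 8.6498

$8.65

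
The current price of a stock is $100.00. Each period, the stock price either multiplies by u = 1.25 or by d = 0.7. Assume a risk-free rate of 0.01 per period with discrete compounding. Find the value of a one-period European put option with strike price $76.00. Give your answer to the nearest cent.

Risk-neutral probability p = (1 + 0.01 − 0.7)/(1.25 − 0.7) = 0.3100/0.5500 = 0.5636
Terminal stock prices: S_u = 125, S_d = 70
Terminal payoffs (K − S): max(-49, 0) = 0, max(6, 0) = 6
Node 0 (S = 100): V_0 = 1/1.01·[0.5636·0.0000 + 0.4364·6.0000] = 2.5923

$2.59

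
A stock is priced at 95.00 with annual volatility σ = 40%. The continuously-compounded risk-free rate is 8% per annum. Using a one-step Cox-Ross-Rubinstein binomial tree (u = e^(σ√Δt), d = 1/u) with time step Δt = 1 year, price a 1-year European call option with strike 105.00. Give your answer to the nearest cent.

CRR parameters: u = e^(σ√Δt) = e^(0.4·√1) = 1.4918, d = 1/u = 0.6703
Per-period rate: rΔt = 0.08·1 = 0.08, so R = e^0.08 = 1.0833
Risk-neutral probability p = (e^0.08 − 0.6703)/(1.4918 − 0.6703) = 0.4130/0.8215 = 0.5027
Terminal stock prices: S_u = 141.7, S_d = 63.68
Terminal payoffs (S − K): max(36.72, 0) = 36.72, max(-41.32, 0) = 0
Node 0 (S = 95): V_0 = e^(−0.08)·[0.5027·36.7233 + 0.4973·0.0000] = 17.0414

17.04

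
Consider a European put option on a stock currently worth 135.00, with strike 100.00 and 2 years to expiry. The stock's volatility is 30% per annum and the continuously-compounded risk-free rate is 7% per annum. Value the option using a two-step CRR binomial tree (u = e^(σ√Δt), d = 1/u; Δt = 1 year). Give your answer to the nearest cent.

4.67

CRR parameters: u = e^(σ√Δt) = e^(0.3·√1) = 1.3499, d = 1/u = 0.7408
Per-period rate: rΔt = 0.07·1 = 0.07, so R = e^0.07 = 1.0725
Risk-neutral probability p = (e^0.07 − 0.7408)/(1.3499 − 0.7408) = 0.3317/0.6090 = 0.5446
Terminal stock prices: S_uu = 246, S_ud = 135, S_dd = 74.09
Terminal payoffs (K − S): max(-146, 0) = 0, max(-35, 0) = 0, max(25.91, 0) = 25.91
Node u (S = 182.2): V_u = e^(−0.07)·[0.5446·0.0000 + 0.4554·0.0000] = 0.0000
Node d (S = 100): V_d = e^(−0.07)·[0.5446·0.0000 + 0.4554·25.9104] = 11.0016
Node 0 (S = 135): V_0 = e^(−0.07)·[0.5446·0.0000 + 0.4554·11.0016] = 4.6713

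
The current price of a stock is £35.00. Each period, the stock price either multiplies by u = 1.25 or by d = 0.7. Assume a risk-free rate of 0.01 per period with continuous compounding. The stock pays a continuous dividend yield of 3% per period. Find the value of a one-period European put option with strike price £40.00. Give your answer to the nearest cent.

Per-period risk-free factor R = e^0.01 = 1.0101; dividend-adjusted growth = e^(0.01−0.03) = 0.9802.
Risk-neutral probability p = (0.9802 − 0.7)/(1.25 − 0.7) = 0.2802/0.5500 = 0.5095
Terminal stock prices: S_u = 43.75, S_d = 24.5
Terminal payoffs (K − S): max(-3.75, 0) = 0, max(15.5, 0) = 15.5
Node 0 (S = 35): V_0 = e^(−0.01)·[0.5095·0.0000 + 0.4905·15.5000] = 7.5278

£7.53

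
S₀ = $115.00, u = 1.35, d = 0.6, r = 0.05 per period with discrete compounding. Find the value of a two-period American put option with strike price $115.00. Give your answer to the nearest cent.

$22.28

Risk-neutral probability p = (1 + 0.05 − 0.6)/(1.35 − 0.6) = 0.4500/0.7500 = 0.6000
Terminal stock prices: S_uu = 209.6, S_ud = 93.15, S_dd = 41.4
Terminal payoffs (K − S): max(-94.59, 0) = 0, max(21.85, 0) = 21.85, max(73.6, 0) = 73.6
Node u (S = 155.2): continuation = 1/1.05·[0.6000·0.0000 + 0.4000·21.8500] = 8.3238; exercise value = 0.0000 ≤ continuation, so V_u = 8.3238
Node d (S = 69): continuation = 1/1.05·[0.6000·21.8500 + 0.4000·73.6000] = 40.5238; exercise value = 46.0000 > continuation, so V_d = 46.0000 (exercise)
Node 0 (S = 115): continuation = 1/1.05·[0.6000·8.3238 + 0.4000·46.0000] = 22.2803; exercise value = 0.0000 ≤ continuation, so V_0 = 22.2803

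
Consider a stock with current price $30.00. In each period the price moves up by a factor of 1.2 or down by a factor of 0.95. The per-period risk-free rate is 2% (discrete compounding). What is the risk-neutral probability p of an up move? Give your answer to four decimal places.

Risk-neutral probability p = (1 + 0.02 − 0.95)/(1.2 − 0.95) = 0.0700/0.2500 = 0.2800

p = 0.2800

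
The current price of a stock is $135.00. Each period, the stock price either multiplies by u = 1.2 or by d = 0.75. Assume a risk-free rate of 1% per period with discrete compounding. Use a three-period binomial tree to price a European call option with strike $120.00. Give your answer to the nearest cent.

$31.80

Risk-neutral probability p = (1 + 0.01 − 0.75)/(1.2 − 0.75) = 0.2600/0.4500 = 0.5778
Terminal stock prices: S_uuu = 233.3, S_uud = 145.8, S_udd = 91.12, S_ddd = 56.95
Terminal payoffs (S − K): max(113.3, 0) = 113.3, max(25.8, 0) = 25.8, max(-28.88, 0) = 0, max(-63.05, 0) = 0
Node uu (S = 194.4): V_uu = 1/1.01·[0.5778·113.2800 + 0.4222·25.8000] = 75.5881
Node ud (S = 121.5): V_ud = 1/1.01·[0.5778·25.8000 + 0.4222·0.0000] = 14.7591
Node dd (S = 75.94): V_dd = 1/1.01·[0.5778·0.0000 + 0.4222·0.0000] = 0.0000
Node u (S = 162): V_u = 1/1.01·[0.5778·75.5881 + 0.4222·14.7591] = 49.4106
Node d (S = 101.2): V_d = 1/1.01·[0.5778·14.7591 + 0.4222·0.0000] = 8.4430
Node 0 (S = 135): V_0 = 1/1.01·[0.5778·49.4106 + 0.4222·8.4430] = 31.7953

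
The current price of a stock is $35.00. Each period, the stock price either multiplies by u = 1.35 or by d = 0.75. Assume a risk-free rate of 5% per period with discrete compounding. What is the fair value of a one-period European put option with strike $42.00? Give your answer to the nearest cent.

$7.50

Risk-neutral probability p = (1 + 0.05 − 0.75)/(1.35 − 0.75) = 0.3000/0.6000 = 0.5000
Terminal stock prices: S_u = 47.25, S_d = 26.25
Terminal payoffs (K − S): max(-5.25, 0) = 0, max(15.75, 0) = 15.75
Node 0 (S = 35): V_0 = 1/1.05·[0.5000·0.0000 + 0.5000·15.7500] = 7.5000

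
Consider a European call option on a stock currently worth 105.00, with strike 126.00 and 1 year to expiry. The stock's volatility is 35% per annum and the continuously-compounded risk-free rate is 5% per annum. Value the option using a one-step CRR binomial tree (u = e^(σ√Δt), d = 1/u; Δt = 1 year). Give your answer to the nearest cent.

CRR parameters: u = e^(σ√Δt) = e^(0.35·√1) = 1.4191, d = 1/u = 0.7047
Per-period rate: rΔt = 0.05·1 = 0.05, so R = e^0.05 = 1.0513
Risk-neutral probability p = (e^0.05 − 0.7047)/(1.4191 − 0.7047) = 0.3466/0.7144 = 0.4852
Terminal stock prices: S_u = 149, S_d = 73.99
Terminal payoffs (S − K): max(23, 0) = 23, max(-52.01, 0) = 0
Node 0 (S = 105): V_0 = e^(−0.05)·[0.4852·23.0021 + 0.5148·0.0000] = 10.6153

10.62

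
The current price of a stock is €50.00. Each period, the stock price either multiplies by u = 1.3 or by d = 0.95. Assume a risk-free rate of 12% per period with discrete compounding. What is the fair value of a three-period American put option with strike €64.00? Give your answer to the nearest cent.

€14.00

Risk-neutral probability p = (1 + 0.12 − 0.95)/(1.3 − 0.95) = 0.1700/0.3500 = 0.4857
Terminal stock prices: S_uuu = 109.9, S_uud = 80.28, S_udd = 58.66, S_ddd = 42.87
Terminal payoffs (K − S): max(-45.85, 0) = 0, max(-16.28, 0) = 0, max(5.337, 0) = 5.337, max(21.13, 0) = 21.13
Node uu (S = 84.5): continuation = 1/1.12·[0.4857·0.0000 + 0.5143·0.0000] = 0.0000; exercise value = 0.0000 ≤ continuation, so V_uu = 0.0000
Node ud (S = 61.75): continuation = 1/1.12·[0.4857·0.0000 + 0.5143·5.3375] = 2.4509; exercise value = 2.2500 ≤ continuation, so V_ud = 2.4509
Node dd (S = 45.12): continuation = 1/1.12·[0.4857·5.3375 + 0.5143·21.1313] = 12.0179; exercise value = 18.8750 > continuation, so V_dd = 18.8750 (exercise)
Node u (S = 65): continuation = 1/1.12·[0.4857·0.0000 + 0.5143·2.4509] = 1.1254; exercise value = 0.0000 ≤ continuation, so V_u = 1.1254
Node d (S = 47.5): continuation = 1/1.12·[0.4857·2.4509 + 0.5143·18.8750] = 9.7300; exercise value = 16.5000 > continuation, so V_d = 16.5000 (exercise)
Node 0 (S = 50): continuation = 1/1.12·[0.4857·1.1254 + 0.5143·16.5000] = 8.0646; exercise value = 14.0000 > continuation, so V_0 = 14.0000 (exercise)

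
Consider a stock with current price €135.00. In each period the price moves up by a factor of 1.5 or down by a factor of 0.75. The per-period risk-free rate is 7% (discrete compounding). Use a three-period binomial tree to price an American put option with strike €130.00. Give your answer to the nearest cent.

Risk-neutral probability p = (1 + 0.07 − 0.75)/(1.5 − 0.75) = 0.3200/0.7500 = 0.4267
Terminal stock prices: S_uuu = 455.6, S_uud = 227.8, S_udd = 113.9, S_ddd = 56.95
Terminal payoffs (K − S): max(-325.6, 0) = 0, max(-97.81, 0) = 0, max(16.09, 0) = 16.09, max(73.05, 0) = 73.05
Node uu (S = 303.8): continuation = 1/1.07·[0.4267·0.0000 + 0.5733·0.0000] = 0.0000; exercise value = 0.0000 ≤ continuation, so V_uu = 0.0000
Node ud (S = 151.9): continuation = 1/1.07·[0.4267·0.0000 + 0.5733·16.0938] = 8.6234; exercise value = 0.0000 ≤ continuation, so V_ud = 8.6234
Node dd (S = 75.94): continuation = 1/1.07·[0.4267·16.0938 + 0.5733·73.0469] = 45.5578; exercise value = 54.0625 > continuation, so V_dd = 54.0625 (exercise)
Node u (S = 202.5): continuation = 1/1.07·[0.4267·0.0000 + 0.5733·8.6234] = 4.6207; exercise value = 0.0000 ≤ continuation, so V_u = 4.6207
Node d (S = 101.2): continuation = 1/1.07·[0.4267·8.6234 + 0.5733·54.0625] = 32.4067; exercise value = 28.7500 ≤ continuation, so V_d = 32.4067
Node 0 (S = 135): continuation = 1/1.07·[0.4267·4.6207 + 0.5733·32.4067] = 19.2068; exercise value = 0.0000 ≤ continuation, so V_0 = 19.2068

€19.21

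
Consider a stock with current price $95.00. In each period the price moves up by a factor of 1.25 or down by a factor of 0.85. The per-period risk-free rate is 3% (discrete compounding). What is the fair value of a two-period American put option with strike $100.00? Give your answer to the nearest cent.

Risk-neutral probability p = (1 + 0.03 − 0.85)/(1.25 − 0.85) = 0.1800/0.4000 = 0.4500
Terminal stock prices: S_uu = 148.4, S_ud = 100.9, S_dd = 68.64
Terminal payoffs (K − S): max(-48.44, 0) = 0, max(-0.9375, 0) = 0, max(31.36, 0) = 31.36
Node u (S = 118.8): continuation = 1/1.03·[0.4500·0.0000 + 0.5500·0.0000] = 0.0000; exercise value = 0.0000 ≤ continuation, so V_u = 0.0000
Node d (S = 80.75): continuation = 1/1.03·[0.4500·0.0000 + 0.5500·31.3625] = 16.7470; exercise value = 19.2500 > continuation, so V_d = 19.2500 (exercise)
Node 0 (S = 95): continuation = 1/1.03·[0.4500·0.0000 + 0.5500·19.2500] = 10.2791; exercise value = 5.0000 ≤ continuation, so V_0 = 10.2791

$10.28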